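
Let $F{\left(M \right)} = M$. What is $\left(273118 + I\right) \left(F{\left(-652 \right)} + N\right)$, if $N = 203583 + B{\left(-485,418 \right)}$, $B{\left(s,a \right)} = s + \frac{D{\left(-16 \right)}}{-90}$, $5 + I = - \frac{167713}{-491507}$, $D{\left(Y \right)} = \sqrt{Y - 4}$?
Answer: $\frac{27175767793883784}{491507} - \frac{134237119004 i \sqrt{5}}{22117815} \approx 5.5291 \cdot 10^{10} - 13571.0 i$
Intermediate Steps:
$D{\left(Y \right)} = \sqrt{-4 + Y}$
$I = - \frac{2289822}{491507}$ ($I = -5 - \frac{167713}{-491507} = -5 - - \frac{167713}{491507} = -5 + \frac{167713}{491507} = - \frac{2289822}{491507} \approx -4.6588$)
$B{\left(s,a \right)} = s - \frac{i \sqrt{5}}{45}$ ($B{\left(s,a \right)} = s + \frac{\sqrt{-4 - 16}}{-90} = s + \sqrt{-20} \left(- \frac{1}{90}\right) = s + 2 i \sqrt{5} \left(- \frac{1}{90}\right) = s - \frac{i \sqrt{5}}{45}$)
$N = 203098 - \frac{i \sqrt{5}}{45}$ ($N = 203583 - \left(485 + \frac{i \sqrt{5}}{45}\right) = 203098 - \frac{i \sqrt{5}}{45} \approx 2.031 \cdot 10^{5} - 0.04969 i$)
$\left(273118 + I\right) \left(F{\left(-652 \right)} + N\right) = \left(273118 - \frac{2289822}{491507}\right) \left(-652 + \left(203098 - \frac{i \sqrt{5}}{45}\right)\right) = \frac{134237119004 \left(202446 - \frac{i \sqrt{5}}{45}\right)}{491507} = \frac{27175767793883784}{491507} - \frac{134237119004 i \sqrt{5}}{22117815}$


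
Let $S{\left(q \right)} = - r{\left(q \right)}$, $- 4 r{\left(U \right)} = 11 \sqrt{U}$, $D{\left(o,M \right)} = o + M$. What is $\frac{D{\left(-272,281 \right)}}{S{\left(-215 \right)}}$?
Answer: $- \frac{36 i \sqrt{215}}{2365} \approx - 0.2232 i$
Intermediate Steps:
$D{\left(o,M \right)} = M + o$
$r{\left(U \right)} = - \frac{11 \sqrt{U}}{4}$
$S{\left(q \right)} = \frac{11 \sqrt{q}}{4}$ ($S{\left(q \right)} = - \frac{\left(-11\right) \sqrt{q}}{4} = \frac{11 \sqrt{q}}{4}$)
$\frac{D{\left(-272,281 \right)}}{S{\left(-215 \right)}} = \frac{281 - 272}{\frac{11}{4} \sqrt{-215}} = \frac{9}{\frac{11}{4} i \sqrt{215}} = 9 \left(- \frac{4 i \sqrt{215}}{2365}\right) = - \frac{36 i \sqrt{215}}{2365}$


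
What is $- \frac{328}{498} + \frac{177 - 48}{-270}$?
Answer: $- \frac{8489}{7470} \approx -1.1364$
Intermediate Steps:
$- \frac{328}{498} + \frac{177 - 48}{-270} = \left(-328\right) \frac{1}{498} + 129 \left(- \frac{1}{270}\right) = - \frac{164}{249} - \frac{43}{90} = - \frac{8489}{7470}$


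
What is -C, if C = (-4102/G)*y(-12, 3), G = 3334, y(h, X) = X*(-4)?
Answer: -24612/1667 ≈ -14.764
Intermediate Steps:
y(h, X) = -4*X
C = 24612/1667 (C = (-4102/3334)*(-4*3) = -4102*1/3334*(-12) = -2051/1667*(-12) = 24612/1667 ≈ 14.764)
-C = -1*24612/1667 = -24612/1667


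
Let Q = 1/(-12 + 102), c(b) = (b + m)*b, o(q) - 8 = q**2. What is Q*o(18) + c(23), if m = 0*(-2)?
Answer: 23971/45 ≈ 532.69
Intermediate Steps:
o(q) = 8 + q**2
m = 0
c(b) = b**2 (c(b) = (b + 0)*b = b*b = b**2)
Q = 1/90 ≈ 0.011111
Q*o(18) + c(23) = (8 + 18**2)/90 + 23**2 = (8 + 324)/90 + 529 = (1/90)*332 + 529 = 166/45 + 529 = 23971/45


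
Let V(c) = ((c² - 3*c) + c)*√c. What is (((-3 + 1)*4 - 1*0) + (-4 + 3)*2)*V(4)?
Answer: -160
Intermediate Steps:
V(c) = √c*(c² - 2*c) (V(c) = (c² - 2*c)*√c = √c*(c² - 2*c))
(((-3 + 1)*4 - 1*0) + (-4 + 3)*2)*V(4) = (((-3 + 1)*4 - 1*0) + (-4 + 3)*2)*(4^(3/2)*(-2 + 4)) = ((-2*4 + 0) - 1*2)*(8*2) = ((-8 + 0) - 2)*16 = (-8 - 2)*16 = -10*16 = -160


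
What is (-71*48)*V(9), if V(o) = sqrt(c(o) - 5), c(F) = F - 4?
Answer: 0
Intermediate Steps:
c(F) = -4 + F
V(o) = sqrt(-9 + o) (V(o) = sqrt((-4 + o) - 5) = sqrt(-9 + o))
(-71*48)*V(9) = (-71*48)*sqrt(-9 + 9) = -3408*sqrt(0) = -3408*0 = 0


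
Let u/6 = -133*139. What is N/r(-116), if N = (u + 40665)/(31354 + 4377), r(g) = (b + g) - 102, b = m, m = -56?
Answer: 70257/9790294 ≈ 0.0071762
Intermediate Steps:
u = -110922 (u = 6*(-133*139) = 6*(-18487) = -110922)
b = -56
r(g) = -158 + g (r(g) = (-56 + g) - 102 = -158 + g)
N = -70257/35731 (N = (-110922 + 40665)/(31354 + 4377) = -70257/35731 ≈ -1.9663)
N/r(-116) = -70257/(35731*(-158 - 116)) = -70257/35731/(-274) = -70257/35731*(-1/274) = 70257/9790294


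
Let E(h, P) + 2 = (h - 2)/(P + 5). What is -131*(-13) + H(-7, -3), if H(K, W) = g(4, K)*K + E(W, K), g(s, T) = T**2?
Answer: 2721/2 ≈ 1360.5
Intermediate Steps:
E(h, P) = -2 + (-2 + h)/(5 + P) (E(h, P) = -2 + (h - 2)/(P + 5) = -2 + (-2 + h)/(5 + P))
H(K, W) = K**3 + (-12 + W - 2*K)/(5 + K) (H(K, W) = K**2*K + (-12 + W - 2*K)/(5 + K) = K**3 + (-12 + W - 2*K)/(5 + K))
-131*(-13) + H(-7, -3) = -131*(-13) + (-12 - 3 - 2*(-7) + (-7)**3*(5 - 7))/(5 - 7) = 1703 + (-12 - 3 + 14 - 343*(-2))/(-2) = 1703 - (-12 - 3 + 14 + 686)/2 = 1703 - 1/2*685 = 1703 - 685/2 = 2721/2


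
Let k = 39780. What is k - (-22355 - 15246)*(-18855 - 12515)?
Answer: -1179503590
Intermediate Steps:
k - (-22355 - 15246)*(-18855 - 12515) = 39780 - (-22355 - 15246)*(-18855 - 12515) = 39780 - (-37601)*(-31370) = 39780 - 1*1179543370 = 39780 - 1179543370 = -1179503590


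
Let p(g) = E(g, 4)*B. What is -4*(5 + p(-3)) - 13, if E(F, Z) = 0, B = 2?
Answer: -33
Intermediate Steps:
p(g) = 0 (p(g) = 0*2 = 0)
-4*(5 + p(-3)) - 13 = -4*(5 + 0) - 13 = -20 - 13 = -33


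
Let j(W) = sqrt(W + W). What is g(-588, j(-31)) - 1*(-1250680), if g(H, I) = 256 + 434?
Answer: 1251370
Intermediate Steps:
j(W) = sqrt(2)*sqrt(W) (j(W) = sqrt(2*W) = sqrt(2)*sqrt(W))
g(H, I) = 690
g(-588, j(-31)) - 1*(-1250680) = 690 - 1*(-1250680) = 690 + 1250680 = 1251370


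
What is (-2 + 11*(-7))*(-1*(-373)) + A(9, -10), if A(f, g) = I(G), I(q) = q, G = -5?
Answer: -29472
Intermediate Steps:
A(f, g) = -5
(-2 + 11*(-7))*(-1*(-373)) + A(9, -10) = (-2 + 11*(-7))*(-1*(-373)) - 5 = (-2 - 77)*373 - 5 = -79*373 - 5 = -29467 - 5 = -29472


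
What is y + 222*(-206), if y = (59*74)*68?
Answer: 251156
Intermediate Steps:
y = 296888 (y = 4366*68 = 296888)
y + 222*(-206) = 296888 + 222*(-206) = 296888 - 45732 = 251156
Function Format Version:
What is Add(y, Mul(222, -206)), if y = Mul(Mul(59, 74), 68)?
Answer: 251156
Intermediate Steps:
y = 296888 (y = Mul(4366, 68) = 296888)
Add(y, Mul(222, -206)) = Add(296888, Mul(222, -206)) = Add(296888, -45732) = 251156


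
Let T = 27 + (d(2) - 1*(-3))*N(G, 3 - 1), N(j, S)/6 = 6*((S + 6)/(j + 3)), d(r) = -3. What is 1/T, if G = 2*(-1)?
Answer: 1/27 ≈ 0.037037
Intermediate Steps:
G = -2
N(j, S) = 36*(6 + S)/(3 + j) (N(j, S) = 6*(6*((S + 6)/(j + 3))) = 6*(6*((6 + S)/(3 + j))) = 6*(6*(6 + S)/(3 + j)) = 36*(6 + S)/(3 + j))
T = 27 (T = 27 + (-3 - 1*(-3))*(36*(6 + (3 - 1))/(3 - 2)) = 27 + (-3 + 3)*(36*(6 + 2)/1) = 27 + 0*(36*1*8) = 27 + 0*288 = 27 + 0 = 27)
1/T = 1/27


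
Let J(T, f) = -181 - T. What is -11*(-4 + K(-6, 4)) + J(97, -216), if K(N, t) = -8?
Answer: -146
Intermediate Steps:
-11*(-4 + K(-6, 4)) + J(97, -216) = -11*(-4 - 8) + (-181 - 1*97) = -11*(-12) + (-181 - 97) = 132 - 278 = -146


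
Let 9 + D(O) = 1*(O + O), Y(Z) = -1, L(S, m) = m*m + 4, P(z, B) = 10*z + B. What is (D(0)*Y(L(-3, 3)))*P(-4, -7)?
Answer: -423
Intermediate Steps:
P(z, B) = B + 10*z
L(S, m) = 4 + m² (L(S, m) = m² + 4 = 4 + m²)
D(O) = -9 + 2*O (D(O) = -9 + 1*(O + O) = -9 + 1*(2*O) = -9 + 2*O)
(D(0)*Y(L(-3, 3)))*P(-4, -7) = ((-9 + 2*0)*(-1))*(-7 + 10*(-4)) = ((-9 + 0)*(-1))*(-7 - 40) = -9*(-1)*(-47) = 9*(-47) = -423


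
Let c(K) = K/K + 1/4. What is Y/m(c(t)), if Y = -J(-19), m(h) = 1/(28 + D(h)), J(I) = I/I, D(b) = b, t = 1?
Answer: -117/4 ≈ -29.250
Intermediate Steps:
J(I) = 1
c(K) = 5/4 (c(K) = 1 + 1*(¼) = 1 + ¼ = 5/4)
m(h) = 1/(28 + h)
Y = -1 (Y = -1*1 = -1)
Y/m(c(t)) = -1/(1/(28 + 5/4)) = -1/(1/(117/4)) = -1/4/117 = -1*117/4 = -117/4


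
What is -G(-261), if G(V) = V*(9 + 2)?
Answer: 2871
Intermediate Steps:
G(V) = 11*V (G(V) = V*11 = 11*V)
-G(-261) = -11*(-261) = -1*(-2871) = 2871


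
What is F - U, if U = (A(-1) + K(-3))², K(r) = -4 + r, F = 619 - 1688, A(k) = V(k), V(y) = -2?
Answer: -1150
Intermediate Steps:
A(k) = -2
F = -1069
U = 81 (U = (-2 + (-4 - 3))² = (-2 - 7)² = (-9)² = 81)
F - U = -1069 - 1*81 = -1069 - 81 = -1150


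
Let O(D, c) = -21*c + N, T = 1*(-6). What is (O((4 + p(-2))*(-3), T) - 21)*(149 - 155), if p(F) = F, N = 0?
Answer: -630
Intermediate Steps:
T = -6
O(D, c) = -21*c (O(D, c) = -21*c + 0 = -21*c)
(O((4 + p(-2))*(-3), T) - 21)*(149 - 155) = (-21*(-6) - 21)*(149 - 155) = (126 - 21)*(-6) = 105*(-6) = -630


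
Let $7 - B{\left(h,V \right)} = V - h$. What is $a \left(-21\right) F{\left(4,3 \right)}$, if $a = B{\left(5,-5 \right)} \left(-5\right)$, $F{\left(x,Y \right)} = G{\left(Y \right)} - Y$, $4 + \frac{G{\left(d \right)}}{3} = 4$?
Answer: $-5355$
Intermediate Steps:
$B{\left(h,V \right)} = 7 + h - V$ ($B{\left(h,V \right)} = 7 - \left(V - h\right) = 7 + h - V$)
$G{\left(d \right)} = 0$ ($G{\left(d \right)} = -12 + 3 \cdot 4 = -12 + 12 = 0$)
$F{\left(x,Y \right)} = - Y$ ($F{\left(x,Y \right)} = 0 - Y = - Y$)
$a = -85$ ($a = \left(7 + 5 - -5\right) \left(-5\right) = \left(7 + 5 + 5\right) \left(-5\right) = 17 \left(-5\right) = -85$)
$a \left(-21\right) F{\left(4,3 \right)} = \left(-85\right) \left(-21\right) \left(\left(-1\right) 3\right) = 1785 \left(-3\right) = -5355$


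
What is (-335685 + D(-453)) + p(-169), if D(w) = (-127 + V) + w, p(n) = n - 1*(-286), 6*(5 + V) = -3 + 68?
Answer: -2016853/6 ≈ -3.3614e+5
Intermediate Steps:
V = 35/6 (V = -5 + (-3 + 68)/6 = -5 + (⅙)*65 = -5 + 65/6 = 35/6 ≈ 5.8333)
p(n) = 286 + n (p(n) = n + 286 = 286 + n)
D(w) = -727/6 + w (D(w) = (-127 + 35/6) + w = -727/6 + w)
(-335685 + D(-453)) + p(-169) = (-335685 + (-727/6 - 453)) + (286 - 169) = (-335685 - 3445/6) + 117 = -2017555/6 + 117 = -2016853/6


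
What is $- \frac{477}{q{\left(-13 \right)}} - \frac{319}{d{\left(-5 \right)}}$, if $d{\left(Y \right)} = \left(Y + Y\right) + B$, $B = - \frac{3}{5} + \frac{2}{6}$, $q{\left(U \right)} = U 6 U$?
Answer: $\frac{36201}{1183} \approx 30.601$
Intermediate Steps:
$q{\left(U \right)} = 6 U^{2}$ ($q{\left(U \right)} = 6 U U = 6 U^{2}$)
$B = - \frac{4}{15}$ ($B = \left(-3\right) \frac{1}{5} + 2 \cdot \frac{1}{6} = - \frac{3}{5} + \frac{1}{3} = - \frac{4}{15} \approx -0.26667$)
$d{\left(Y \right)} = - \frac{4}{15} + 2 Y$ ($d{\left(Y \right)} = \left(Y + Y\right) - \frac{4}{15} = 2 Y - \frac{4}{15} = - \frac{4}{15} + 2 Y$)
$- \frac{477}{q{\left(-13 \right)}} - \frac{319}{d{\left(-5 \right)}} = - \frac{477}{6 \left(-13\right)^{2}} - \frac{319}{- \frac{4}{15} + 2 \left(-5\right)} = - \frac{477}{6 \cdot 169} - \frac{319}{- \frac{4}{15} - 10} = - \frac{477}{1014} - \frac{319}{- \frac{154}{15}} = \left(-477\right) \frac{1}{1014} - - \frac{435}{14} = - \frac{159}{338} + \frac{435}{14} = \frac{36201}{1183}$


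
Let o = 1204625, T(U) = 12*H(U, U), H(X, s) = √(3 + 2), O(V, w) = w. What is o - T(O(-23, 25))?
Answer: 1204625 - 12*√5 ≈ 1.2046e+6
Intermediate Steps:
H(X, s) = √5
T(U) = 12*√5
o - T(O(-23, 25)) = 1204625 - 12*√5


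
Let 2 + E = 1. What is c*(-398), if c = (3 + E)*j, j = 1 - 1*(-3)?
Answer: -3184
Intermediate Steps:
E = -1 (E = -2 + 1 = -1)
j = 4 (j = 1 + 3 = 4)
c = 8 (c = (3 - 1)*4 = 2*4 = 8)
c*(-398) = 8*(-398) = -3184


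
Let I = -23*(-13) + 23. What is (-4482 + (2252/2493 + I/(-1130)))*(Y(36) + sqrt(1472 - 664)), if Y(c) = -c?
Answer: 25248910732/156505 - 12624455366*sqrt(202)/1408545 ≈ 33945.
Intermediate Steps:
I = 322 (I = 299 + 23 = 322)
(-4482 + (2252/2493 + I/(-1130)))*(Y(36) + sqrt(1472 - 664)) = (-4482 + (2252/2493 + 322/(-1130)))*(-1*36 + sqrt(1472 - 664)) = (-4482 + (2252*(1/2493) + 322*(-1/1130)))*(-36 + sqrt(808)) = (-4482 + (2252/2493 - 161/565))*(-36 + 2*sqrt(202)) = (-4482 + 871007/1408545)*(-36 + 2*sqrt(202)) = -6312227683*(-36 + 2*sqrt(202))/1408545 = 25248910732/156505 - 12624455366*sqrt(202)/1408545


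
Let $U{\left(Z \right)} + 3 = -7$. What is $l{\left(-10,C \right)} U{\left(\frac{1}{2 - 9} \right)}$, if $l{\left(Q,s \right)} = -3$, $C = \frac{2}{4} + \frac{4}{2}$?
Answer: $30$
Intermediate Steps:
$C = \frac{5}{2}$ ($C = 2 \cdot \frac{1}{4} + 4 \cdot \frac{1}{2} = \frac{1}{2} + 2 = \frac{5}{2} \approx 2.5$)
$U{\left(Z \right)} = -10$ ($U{\left(Z \right)} = -3 - 7 = -10$)
$l{\left(-10,C \right)} U{\left(\frac{1}{2 - 9} \right)} = \left(-3\right) \left(-10\right) = 30$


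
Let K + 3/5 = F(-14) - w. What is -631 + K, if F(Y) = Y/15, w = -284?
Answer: -5228/15 ≈ -348.53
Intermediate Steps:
F(Y) = Y/15 (F(Y) = Y*(1/15) = Y/15)
K = 4237/15 (K = -⅗ + ((1/15)*(-14) - 1*(-284)) = -⅗ + (-14/15 + 284) = -⅗ + 4246/15 = 4237/15 ≈ 282.47)
-631 + K = -631 + 4237/15 = -5228/15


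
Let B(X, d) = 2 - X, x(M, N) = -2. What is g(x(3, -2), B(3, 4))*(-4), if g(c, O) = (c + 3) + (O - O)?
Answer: -4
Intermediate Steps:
g(c, O) = 3 + c (g(c, O) = (3 + c) + 0 = 3 + c)
g(x(3, -2), B(3, 4))*(-4) = (3 - 2)*(-4) = 1*(-4) = -4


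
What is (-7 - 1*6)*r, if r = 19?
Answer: -247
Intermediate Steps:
(-7 - 1*6)*r = (-7 - 1*6)*19 = (-7 - 6)*19 = -13*19 = -247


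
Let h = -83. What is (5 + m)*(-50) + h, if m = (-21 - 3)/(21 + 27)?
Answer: -308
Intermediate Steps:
m = -1/2 (m = -24/48 = -24*1/48 = -1/2 ≈ -0.50000)
(5 + m)*(-50) + h = (5 - 1/2)*(-50) - 83 = (9/2)*(-50) - 83 = -225 - 83 = -308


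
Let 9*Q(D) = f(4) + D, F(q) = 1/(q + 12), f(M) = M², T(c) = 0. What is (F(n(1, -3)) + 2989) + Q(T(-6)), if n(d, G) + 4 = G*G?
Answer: 457598/153 ≈ 2990.8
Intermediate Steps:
n(d, G) = -4 + G² (n(d, G) = -4 + G*G = -4 + G²)
F(q) = 1/(12 + q)
Q(D) = 16/9 + D/9 (Q(D) = (4² + D)/9 = (16 + D)/9 = 16/9 + D/9)
(F(n(1, -3)) + 2989) + Q(T(-6)) = (1/(12 + (-4 + (-3)²)) + 2989) + (16/9 + (⅑)*0) = (1/(12 + (-4 + 9)) + 2989) + (16/9 + 0) = (1/(12 + 5) + 2989) + 16/9 = (1/17 + 2989) + 16/9 = 50814/17 + 16/9 = 457598/153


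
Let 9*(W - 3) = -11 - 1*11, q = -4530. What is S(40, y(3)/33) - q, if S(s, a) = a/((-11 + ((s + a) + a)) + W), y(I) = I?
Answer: 13336329/2944 ≈ 4530.0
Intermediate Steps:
W = 5/9 (W = 3 + (-11 - 1*11)/9 = 3 + (-11 - 11)/9 = 3 + (⅑)*(-22) = 3 - 22/9 = 5/9 ≈ 0.55556)
S(s, a) = a/(-94/9 + s + 2*a) (S(s, a) = a/((-11 + ((s + a) + a)) + 5/9) = a/((-11 + ((a + s) + a)) + 5/9) = a/((-11 + (s + 2*a)) + 5/9) = a/((-11 + s + 2*a) + 5/9) = a/(-94/9 + s + 2*a))
S(40, y(3)/33) - q = 9*(3/33)/(-94 + 9*40 + 18*(3/33)) - 1*(-4530) = 9*(3*(1/33))/(-94 + 360 + 18*(3*(1/33))) + 4530 = 9*(1/11)/(-94 + 360 + 18*(1/11)) + 4530 = 9*(1/11)/(-94 + 360 + 18/11) + 4530 = 9*(1/11)/(2944/11) + 4530 = 9*(1/11)*(11/2944) + 4530 = 9/2944 + 4530 = 13336329/2944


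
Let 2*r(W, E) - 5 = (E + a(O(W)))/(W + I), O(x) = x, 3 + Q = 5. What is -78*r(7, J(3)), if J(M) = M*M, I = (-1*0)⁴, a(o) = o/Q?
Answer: -3705/14 ≈ -264.64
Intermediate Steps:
Q = 2 (Q = -3 + 5 = 2)
a(o) = o/2
I = 0 (I = 0⁴ = 0)
J(M) = M²
r(W, E) = 5/2 + (E + W/2)/(2*W) (r(W, E) = 5/2 + ((E + W/2)/(W + 0))/2 = 5/2 + ((E + W/2)/W)/2 = 5/2 + (E + W/2)/(2*W))
-78*r(7, J(3)) = -78*(11/4 + (½)*3²/7) = -78*(11/4 + (½)*9*(⅐)) = -78*(11/4 + 9/14) = -78*95/28 = -3705/14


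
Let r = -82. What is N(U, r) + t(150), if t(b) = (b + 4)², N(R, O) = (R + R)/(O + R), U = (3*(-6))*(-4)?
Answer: 118508/5 ≈ 23702.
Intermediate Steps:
U = 72 (U = -18*(-4) = 72)
N(R, O) = 2*R/(O + R) (N(R, O) = (2*R)/(O + R) = 2*R/(O + R))
t(b) = (4 + b)²
N(U, r) + t(150) = 2*72/(-82 + 72) + (4 + 150)² = 2*72/(-10) + 154² = 2*72*(-⅒) + 23716 = -72/5 + 23716 = 118508/5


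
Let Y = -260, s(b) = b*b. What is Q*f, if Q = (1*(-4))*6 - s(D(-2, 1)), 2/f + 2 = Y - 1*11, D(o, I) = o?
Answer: 8/39 ≈ 0.20513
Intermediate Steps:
s(b) = b**2
f = -2/273 (f = 2/(-2 + (-260 - 1*11)) = 2/(-2 + (-260 - 11)) = 2/(-2 - 271) = 2/(-273) = 2*(-1/273) = -2/273 ≈ -0.0073260)
Q = -28 (Q = (1*(-4))*6 - 1*(-2)**2 = -4*6 - 1*4 = -24 - 4 = -28)
Q*f = -28*(-2/273) = 8/39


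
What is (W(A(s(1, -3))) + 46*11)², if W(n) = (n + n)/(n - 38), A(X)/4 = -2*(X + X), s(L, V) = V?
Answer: 6646084/25 ≈ 2.6584e+5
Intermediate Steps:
A(X) = -16*X (A(X) = 4*(-2*(X + X)) = 4*(-4*X) = -16*X)
W(n) = 2*n/(-38 + n) (W(n) = (2*n)/(-38 + n) = 2*n/(-38 + n))
(W(A(s(1, -3))) + 46*11)² = (2*(-16*(-3))/(-38 - 16*(-3)) + 46*11)² = (2*48/(-38 + 48) + 506)² = (2*48/10 + 506)² = (2*48*(⅒) + 506)² = (48/5 + 506)² = (2578/5)² = 6646084/25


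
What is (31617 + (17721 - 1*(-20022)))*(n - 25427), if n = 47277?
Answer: 1515516000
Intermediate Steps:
(31617 + (17721 - 1*(-20022)))*(n - 25427) = (31617 + (17721 - 1*(-20022)))*(47277 - 25427) = (31617 + (17721 + 20022))*21850 = (31617 + 37743)*21850 = 69360*21850 = 1515516000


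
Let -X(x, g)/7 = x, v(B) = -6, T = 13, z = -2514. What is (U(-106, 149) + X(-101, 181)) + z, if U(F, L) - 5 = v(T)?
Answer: -1808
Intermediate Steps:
U(F, L) = -1 (U(F, L) = 5 - 6 = -1)
X(x, g) = -7*x
(U(-106, 149) + X(-101, 181)) + z = (-1 - 7*(-101)) - 2514 = (-1 + 707) - 2514 = 706 - 2514 = -1808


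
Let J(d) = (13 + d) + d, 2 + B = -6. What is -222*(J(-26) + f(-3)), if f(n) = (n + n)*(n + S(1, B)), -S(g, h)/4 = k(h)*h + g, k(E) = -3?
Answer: -128538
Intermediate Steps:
B = -8 (B = -2 - 6 = -8)
S(g, h) = -4*g + 12*h (S(g, h) = -4*(-3*h + g) = -4*(g - 3*h) = -4*g + 12*h)
f(n) = 2*n*(-100 + n) (f(n) = (n + n)*(n + (-4*1 + 12*(-8))) = (2*n)*(n + (-4 - 96)) = (2*n)*(n - 100) = (2*n)*(-100 + n) = 2*n*(-100 + n))
J(d) = 13 + 2*d
-222*(J(-26) + f(-3)) = -222*((13 + 2*(-26)) + 2*(-3)*(-100 - 3)) = -222*((13 - 52) + 2*(-3)*(-103)) = -222*(-39 + 618) = -222*579 = -128538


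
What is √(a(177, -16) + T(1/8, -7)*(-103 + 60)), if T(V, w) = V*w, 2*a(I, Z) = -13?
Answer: √498/4 ≈ 5.5790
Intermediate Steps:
a(I, Z) = -13/2 (a(I, Z) = (½)*(-13) = -13/2)
√(a(177, -16) + T(1/8, -7)*(-103 + 60)) = √(-13/2 + (-7/8)*(-103 + 60)) = √(-13/2 + ((⅛)*(-7))*(-43)) = √(-13/2 - 7/8*(-43)) = √(-13/2 + 301/8) = √(249/8) = √498/4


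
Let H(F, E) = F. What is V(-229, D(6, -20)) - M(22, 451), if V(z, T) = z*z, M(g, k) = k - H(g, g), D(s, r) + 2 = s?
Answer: 52012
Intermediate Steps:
D(s, r) = -2 + s
M(g, k) = k - g
V(z, T) = z²
V(-229, D(6, -20)) - M(22, 451) = (-229)² - (451 - 1*22) = 52441 - (451 - 22) = 52441 - 1*429 = 52441 - 429 = 52012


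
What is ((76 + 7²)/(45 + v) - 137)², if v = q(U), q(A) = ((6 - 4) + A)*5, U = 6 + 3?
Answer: 294849/16 ≈ 18428.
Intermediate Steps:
U = 9
q(A) = 10 + 5*A (q(A) = (2 + A)*5 = 10 + 5*A)
v = 55 (v = 10 + 5*9 = 10 + 45 = 55)
((76 + 7²)/(45 + v) - 137)² = ((76 + 7²)/(45 + 55) - 137)² = ((76 + 49)/100 - 137)² = (125*(1/100) - 137)² = (5/4 - 137)² = (-543/4)² = 294849/16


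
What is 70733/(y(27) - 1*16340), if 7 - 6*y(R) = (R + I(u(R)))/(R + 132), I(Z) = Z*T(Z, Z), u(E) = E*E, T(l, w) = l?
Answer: -22493094/5372905 ≈ -4.1864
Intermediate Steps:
u(E) = E²
I(Z) = Z² (I(Z) = Z*Z = Z²)
y(R) = 7/6 - (R + R⁴)/(6*(132 + R)) (y(R) = 7/6 - (R + (R²)²)/(6*(R + 132)) = 7/6 - (R + R⁴)/(6*(132 + R)))
70733/(y(27) - 1*16340) = 70733/((154 + 27 - ⅙*27⁴)/(132 + 27) - 1*16340) = 70733/((154 + 27 - ⅙*531441)/159 - 16340) = 70733/((154 + 27 - 177147/2)/159 - 16340) = 70733/((1/159)*(-176785/2) - 16340) = 70733/(-176785/318 - 16340) = 70733/(-5372905/318) = 70733*(-318/5372905) = -22493094/5372905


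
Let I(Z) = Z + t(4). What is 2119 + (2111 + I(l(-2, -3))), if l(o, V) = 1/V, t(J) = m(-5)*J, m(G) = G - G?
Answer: 12689/3 ≈ 4229.7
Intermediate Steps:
m(G) = 0
t(J) = 0 (t(J) = 0*J = 0)
I(Z) = Z (I(Z) = Z + 0 = Z)
2119 + (2111 + I(l(-2, -3))) = 2119 + (2111 + 1/(-3)) = 2119 + (2111 - ⅓) = 2119 + 6332/3 = 12689/3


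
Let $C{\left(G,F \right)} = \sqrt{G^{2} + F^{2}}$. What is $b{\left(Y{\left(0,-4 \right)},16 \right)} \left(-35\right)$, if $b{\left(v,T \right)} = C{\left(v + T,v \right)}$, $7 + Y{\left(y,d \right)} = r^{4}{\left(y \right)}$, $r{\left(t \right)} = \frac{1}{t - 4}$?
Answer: $- \frac{35 \sqrt{8520706}}{256} \approx -399.09$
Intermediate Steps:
$r{\left(t \right)} = \frac{1}{-4 + t}$
$Y{\left(y,d \right)} = -7 + \frac{1}{\left(-4 + y\right)^{4}}$ ($Y{\left(y,d \right)} = -7 + \left(\frac{1}{-4 + y}\right)^{4} = -7 + \frac{1}{\left(-4 + y\right)^{4}}$)
$C{\left(G,F \right)} = \sqrt{F^{2} + G^{2}}$
$b{\left(v,T \right)} = \sqrt{v^{2} + \left(T + v\right)^{2}}$ ($b{\left(v,T \right)} = \sqrt{v^{2} + \left(v + T\right)^{2}} = \sqrt{v^{2} + \left(T + v\right)^{2}}$)
$b{\left(Y{\left(0,-4 \right)},16 \right)} \left(-35\right) = \sqrt{\left(-7 + \frac{1}{\left(-4 + 0\right)^{4}}\right)^{2} + \left(16 - \left(7 - \frac{1}{\left(-4 + 0\right)^{4}}\right)\right)^{2}} \left(-35\right) = \sqrt{\left(-7 + \frac{1}{256}\right)^{2} + \left(16 - \left(7 - \frac{1}{256}\right)\right)^{2}} \left(-35\right) = \sqrt{\left(-7 + \frac{1}{256}\right)^{2} + \left(16 + \left(-7 + \frac{1}{256}\right)\right)^{2}} \left(-35\right) = \sqrt{\left(- \frac{1791}{256}\right)^{2} + \left(16 - \frac{1791}{256}\right)^{2}} \left(-35\right) = \sqrt{\frac{3207681}{65536} + \left(\frac{2305}{256}\right)^{2}} \left(-35\right) = \sqrt{\frac{3207681}{65536} + \frac{5313025}{65536}} \left(-35\right) = \sqrt{\frac{4260353}{32768}} \left(-35\right) = \frac{\sqrt{8520706}}{256} \left(-35\right) = - \frac{35 \sqrt{8520706}}{256}$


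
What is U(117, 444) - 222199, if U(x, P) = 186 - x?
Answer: -222130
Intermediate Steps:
U(117, 444) - 222199 = (186 - 1*117) - 222199 = (186 - 117) - 222199 = 69 - 222199 = -222130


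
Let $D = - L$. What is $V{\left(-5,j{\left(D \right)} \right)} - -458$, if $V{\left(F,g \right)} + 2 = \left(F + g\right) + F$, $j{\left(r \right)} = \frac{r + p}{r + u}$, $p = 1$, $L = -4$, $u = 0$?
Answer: $\frac{1789}{4} \approx 447.25$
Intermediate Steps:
$D = 4$ ($D = \left(-1\right) \left(-4\right) = 4$)
$j{\left(r \right)} = \frac{1 + r}{r}$ ($j{\left(r \right)} = \frac{r + 1}{r + 0} = \frac{1 + r}{r}$)
$V{\left(F,g \right)} = -2 + g + 2 F$ ($V{\left(F,g \right)} = -2 + \left(\left(F + g\right) + F\right) = -2 + \left(g + 2 F\right) = -2 + g + 2 F$)
$V{\left(-5,j{\left(D \right)} \right)} - -458 = \left(-2 + \frac{1 + 4}{4} + 2 \left(-5\right)\right) - -458 = \left(-2 + \frac{1}{4} \cdot 5 - 10\right) + 458 = \left(-2 + \frac{5}{4} - 10\right) + 458 = - \frac{43}{4} + 458 = \frac{1789}{4}$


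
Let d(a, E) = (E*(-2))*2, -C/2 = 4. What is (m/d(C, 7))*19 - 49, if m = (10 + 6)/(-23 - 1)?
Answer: -2039/42 ≈ -48.548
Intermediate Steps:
C = -8 (C = -2*4 = -8)
m = -⅔ (m = 16/(-24) = 16*(-1/24) = -⅔ ≈ -0.66667)
d(a, E) = -4*E (d(a, E) = -2*E*2 = -4*E)
(m/d(C, 7))*19 - 49 = -2/(3*((-4*7)))*19 - 49 = -⅔/(-28)*19 - 49 = -⅔*(-1/28)*19 - 49 = (1/42)*19 - 49 = 19/42 - 49 = -2039/42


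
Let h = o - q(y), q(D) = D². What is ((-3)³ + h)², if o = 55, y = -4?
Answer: 144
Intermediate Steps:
h = 39 (h = 55 - 1*(-4)² = 55 - 1*16 = 55 - 16 = 39)
((-3)³ + h)² = ((-3)³ + 39)² = (-27 + 39)² = 12² = 144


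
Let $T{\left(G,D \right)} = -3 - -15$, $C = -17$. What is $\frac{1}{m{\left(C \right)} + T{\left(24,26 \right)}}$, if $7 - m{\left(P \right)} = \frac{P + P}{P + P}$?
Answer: $\frac{1}{18} \approx 0.055556$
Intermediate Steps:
$T{\left(G,D \right)} = 12$ ($T{\left(G,D \right)} = -3 + 15 = 12$)
$m{\left(P \right)} = 6$ ($m{\left(P \right)} = 7 - \frac{P + P}{P + P} = 7 - \frac{2 P}{2 P} = 7 - 2 P \frac{1}{2 P} = 7 - 1 = 6$)
$\frac{1}{m{\left(C \right)} + T{\left(24,26 \right)}} = \frac{1}{6 + 12} = \frac{1}{18}$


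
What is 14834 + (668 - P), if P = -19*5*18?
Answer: 17212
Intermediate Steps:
P = -1710 (P = -95*18 = -1710)
14834 + (668 - P) = 14834 + (668 - 1*(-1710)) = 14834 + (668 + 1710) = 14834 + 2378 = 17212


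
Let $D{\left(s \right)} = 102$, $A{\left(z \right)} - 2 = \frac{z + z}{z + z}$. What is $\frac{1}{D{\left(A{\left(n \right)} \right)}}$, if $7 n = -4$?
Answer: $\frac{1}{102} \approx 0.0098039$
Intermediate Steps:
$n = - \frac{4}{7}$ ($n = \frac{1}{7} \left(-4\right) = - \frac{4}{7} \approx -0.57143$)
$A{\left(z \right)} = 3$ ($A{\left(z \right)} = 2 + \frac{z + z}{z + z} = 2 + \frac{2 z}{2 z} = 2 + 2 z \frac{1}{2 z} = 2 + 1 = 3$)
$\frac{1}{D{\left(A{\left(n \right)} \right)}} = \frac{1}{102}$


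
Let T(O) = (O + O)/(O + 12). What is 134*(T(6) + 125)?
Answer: 50518/3 ≈ 16839.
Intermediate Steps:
T(O) = 2*O/(12 + O) (T(O) = (2*O)/(12 + O) = 2*O/(12 + O))
134*(T(6) + 125) = 134*(2*6/(12 + 6) + 125) = 134*(2*6/18 + 125) = 134*(2*6*(1/18) + 125) = 134*(⅔ + 125) = 134*(377/3) = 50518/3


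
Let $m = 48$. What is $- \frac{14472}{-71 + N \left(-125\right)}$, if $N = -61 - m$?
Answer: $- \frac{268}{251} \approx -1.0677$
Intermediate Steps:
$N = -109$ ($N = -61 - 48 = -109$)
$- \frac{14472}{-71 + N \left(-125\right)} = - \frac{14472}{-71 - -13625} = - \frac{14472}{-71 + 13625} = - \frac{14472}{13554} = \left(-14472\right) \frac{1}{13554} = - \frac{268}{251}$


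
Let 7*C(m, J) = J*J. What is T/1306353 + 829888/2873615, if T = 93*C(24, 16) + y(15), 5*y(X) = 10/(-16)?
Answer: 61258394086039/210221512261320 ≈ 0.29140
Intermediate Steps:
y(X) = -⅛ (y(X) = (10/(-16))/5 = (10*(-1/16))/5 = (⅕)*(-5/8) = -⅛)
C(m, J) = J²/7 (C(m, J) = (J*J)/7 = J²/7)
T = 190457/56 (T = 93*((⅐)*16²) - ⅛ = 93*((⅐)*256) - ⅛ = 93*(256/7) - ⅛ = 23808/7 - ⅛ = 190457/56 ≈ 3401.0)
T/1306353 + 829888/2873615 = (190457/56)/1306353 + 829888/2873615 = (190457/56)*(1/1306353) + 829888*(1/2873615) = 190457/73155768 + 829888/2873615 = 61258394086039/210221512261320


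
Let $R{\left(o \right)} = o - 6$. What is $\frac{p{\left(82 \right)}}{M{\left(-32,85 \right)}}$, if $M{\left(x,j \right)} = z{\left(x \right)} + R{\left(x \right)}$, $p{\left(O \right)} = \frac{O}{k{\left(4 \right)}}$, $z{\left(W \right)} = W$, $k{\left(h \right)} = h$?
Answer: $- \frac{41}{140} \approx -0.29286$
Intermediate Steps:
$R{\left(o \right)} = -6 + o$ ($R{\left(o \right)} = o - 6 = -6 + o$)
$p{\left(O \right)} = \frac{O}{4}$
$M{\left(x,j \right)} = -6 + 2 x$ ($M{\left(x,j \right)} = x + \left(-6 + x\right) = -6 + 2 x$)
$\frac{p{\left(82 \right)}}{M{\left(-32,85 \right)}} = \frac{\frac{1}{4} \cdot 82}{-6 + 2 \left(-32\right)} = \frac{41}{2 \left(-6 - 64\right)} = \frac{41}{2 \left(-70\right)} = \frac{41}{2} \left(- \frac{1}{70}\right) = - \frac{41}{140}$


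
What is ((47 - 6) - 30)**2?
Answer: 121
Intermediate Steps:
((47 - 6) - 30)**2 = (41 - 30)**2 = 11**2 = 121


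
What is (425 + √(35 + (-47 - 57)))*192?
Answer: 81600 + 192*I*√69 ≈ 81600.0 + 1594.9*I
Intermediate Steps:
(425 + √(35 + (-47 - 57)))*192 = (425 + √(35 - 104))*192 = (425 + √(-69))*192 = (425 + I*√69)*192 = 81600 + 192*I*√69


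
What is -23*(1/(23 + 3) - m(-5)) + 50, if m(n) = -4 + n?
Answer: -4105/26 ≈ -157.88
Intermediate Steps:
-23*(1/(23 + 3) - m(-5)) + 50 = -23*(1/(23 + 3) - (-4 - 5)) + 50 = -23*(1/26 - 1*(-9)) + 50 = -23*(1/26 + 9) + 50 = -23*235/26 + 50 = -5405/26 + 50 = -4105/26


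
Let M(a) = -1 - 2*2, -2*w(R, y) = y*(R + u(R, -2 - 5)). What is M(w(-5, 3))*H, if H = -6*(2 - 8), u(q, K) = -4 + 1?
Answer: -180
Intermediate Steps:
u(q, K) = -3
w(R, y) = -y*(-3 + R)/2 (w(R, y) = -y*(R - 3)/2 = -y*(-3 + R)/2)
M(a) = -5 (M(a) = -1 - 4 = -5)
H = 36 (H = -6*(-6) = 36)
M(w(-5, 3))*H = -5*36 = -180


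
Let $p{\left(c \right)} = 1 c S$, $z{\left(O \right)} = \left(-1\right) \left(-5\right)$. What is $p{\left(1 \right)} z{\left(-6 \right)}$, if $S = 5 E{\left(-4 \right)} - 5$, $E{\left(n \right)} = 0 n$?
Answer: $-25$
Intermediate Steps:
$E{\left(n \right)} = 0$
$z{\left(O \right)} = 5$
$S = -5$ ($S = 5 \cdot 0 - 5 = 0 - 5 = -5$)
$p{\left(c \right)} = - 5 c$ ($p{\left(c \right)} = 1 c \left(-5\right) = c \left(-5\right) = - 5 c$)
$p{\left(1 \right)} z{\left(-6 \right)} = \left(-5\right) 1 \cdot 5 = \left(-5\right) 5 = -25$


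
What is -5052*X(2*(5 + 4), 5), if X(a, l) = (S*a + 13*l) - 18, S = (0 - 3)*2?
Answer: 308172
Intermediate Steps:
S = -6 (S = -3*2 = -6)
X(a, l) = -18 - 6*a + 13*l (X(a, l) = (-6*a + 13*l) - 18 = -18 - 6*a + 13*l)
-5052*X(2*(5 + 4), 5) = -5052*(-18 - 12*(5 + 4) + 13*5) = -5052*(-18 - 12*9 + 65) = -5052*(-18 - 6*18 + 65) = -5052*(-18 - 108 + 65) = -5052*(-61) = 308172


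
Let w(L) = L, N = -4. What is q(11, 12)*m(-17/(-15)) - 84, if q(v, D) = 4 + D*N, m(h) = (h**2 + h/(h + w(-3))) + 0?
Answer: -179237/1575 ≈ -113.80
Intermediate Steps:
m(h) = h**2 + h/(-3 + h) (m(h) = (h**2 + h/(h - 3)) + 0 = (h**2 + h/(-3 + h)) + 0 = h**2 + h/(-3 + h))
q(v, D) = 4 - 4*D (q(v, D) = 4 + D*(-4) = 4 - 4*D)
q(11, 12)*m(-17/(-15)) - 84 = (4 - 4*12)*((-17/(-15))*(1 + (-17/(-15))**2 - (-51)/(-15))/(-3 - 17/(-15))) - 84 = (4 - 48)*((-17*(-1/15))*(1 + (-17*(-1/15))**2 - (-51)*(-1)/15)/(-3 - 17*(-1/15))) - 84 = -748*(1 + (17/15)**2 - 3*17/15)/(15*(-3 + 17/15)) - 84 = -748*(1 + 289/225 - 17/5)/(15*(-28/15)) - 84 = -748*(-15)*(-251)/(15*28*225) - 84 = -44*4267/6300 - 84 = -46937/1575 - 84 = -179237/1575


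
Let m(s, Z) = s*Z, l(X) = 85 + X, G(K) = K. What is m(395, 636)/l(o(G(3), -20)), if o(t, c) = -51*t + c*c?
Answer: 62805/83 ≈ 756.69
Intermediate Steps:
o(t, c) = c**2 - 51*t (o(t, c) = -51*t + c**2 = c**2 - 51*t)
m(s, Z) = Z*s
m(395, 636)/l(o(G(3), -20)) = (636*395)/(85 + ((-20)**2 - 51*3)) = 251220/(85 + (400 - 153)) = 251220/(85 + 247) = 251220/332 = 251220*(1/332) = 62805/83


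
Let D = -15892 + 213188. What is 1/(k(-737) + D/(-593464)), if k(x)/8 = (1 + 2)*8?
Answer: 74183/14218474 ≈ 0.0052174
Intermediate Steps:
k(x) = 192 (k(x) = 8*((1 + 2)*8) = 8*(3*8) = 8*24 = 192)
D = 197296
1/(k(-737) + D/(-593464)) = 1/(192 + 197296/(-593464)) = 1/(192 + 197296*(-1/593464)) = 1/(192 - 24662/74183) = 1/(14218474/74183) = 74183/14218474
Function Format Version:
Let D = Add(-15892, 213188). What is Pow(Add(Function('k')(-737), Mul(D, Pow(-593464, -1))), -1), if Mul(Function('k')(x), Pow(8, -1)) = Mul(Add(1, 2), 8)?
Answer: Rational(74183, 14218474) ≈ 0.0052174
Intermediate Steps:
Function('k')(x) = 192 (Function('k')(x) = Mul(8, Mul(Add(1, 2), 8)) = Mul(8, Mul(3, 8)) = Mul(8, 24) = 192)
D = 197296
Pow(Add(Function('k')(-737), Mul(D, Pow(-593464, -1))), -1) = Pow(Add(192, Mul(197296, Pow(-593464, -1))), -1) = Pow(Add(192, Mul(197296, Rational(-1, 593464))), -1) = Pow(Add(192, Rational(-24662, 74183)), -1) = Pow(Rational(14218474, 74183), -1) = Rational(74183, 14218474)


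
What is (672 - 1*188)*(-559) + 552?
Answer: -270004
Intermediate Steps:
(672 - 1*188)*(-559) + 552 = (672 - 188)*(-559) + 552 = 484*(-559) + 552 = -270556 + 552 = -270004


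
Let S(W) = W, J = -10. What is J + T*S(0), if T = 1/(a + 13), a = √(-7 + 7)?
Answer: -10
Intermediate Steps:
a = 0 (a = √0 = 0)
T = 1/13 (T = 1/(0 + 13) = 1/13 ≈ 0.076923)
J + T*S(0) = -10 + (1/13)*0 = -10 + 0 = -10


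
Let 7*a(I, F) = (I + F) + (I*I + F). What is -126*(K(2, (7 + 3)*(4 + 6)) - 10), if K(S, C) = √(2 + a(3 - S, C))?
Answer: 1260 - 108*√42 ≈ 560.08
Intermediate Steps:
a(I, F) = I/7 + I²/7 + 2*F/7 (a(I, F) = ((I + F) + (I*I + F))/7 = ((F + I) + (I² + F))/7 = ((F + I) + (F + I²))/7 = (I + I² + 2*F)/7 = I/7 + I²/7 + 2*F/7)
K(S, C) = √(17/7 - S/7 + (3 - S)²/7 + 2*C/7) (K(S, C) = √(2 + ((3 - S)/7 + (3 - S)²/7 + 2*C/7)) = √(2 + ((3/7 - S/7) + (3 - S)²/7 + 2*C/7)) = √(2 + (3/7 - S/7 + (3 - S)²/7 + 2*C/7)) = √(17/7 - S/7 + (3 - S)²/7 + 2*C/7))
-126*(K(2, (7 + 3)*(4 + 6)) - 10) = -126*(√(119 - 7*2 + 7*(-3 + 2)² + 14*((7 + 3)*(4 + 6)))/7 - 10) = -126*(√(119 - 14 + 7*(-1)² + 14*(10*10))/7 - 10) = -126*(√(119 - 14 + 7*1 + 14*100)/7 - 10) = -126*(√(119 - 14 + 7 + 1400)/7 - 10) = -126*(√1512/7 - 10) = -126*((6*√42)/7 - 10) = -126*(6*√42/7 - 10) = -126*(-10 + 6*√42/7) = 1260 - 108*√42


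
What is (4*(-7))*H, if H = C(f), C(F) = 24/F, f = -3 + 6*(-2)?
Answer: 224/5 ≈ 44.800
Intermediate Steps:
f = -15 (f = -3 - 12 = -15)
H = -8/5 (H = 24/(-15) = 24*(-1/15) = -8/5 ≈ -1.6000)
(4*(-7))*H = (4*(-7))*(-8/5) = -28*(-8/5) = 224/5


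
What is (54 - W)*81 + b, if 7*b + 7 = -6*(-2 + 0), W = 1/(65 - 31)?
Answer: 1040615/238 ≈ 4372.3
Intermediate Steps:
W = 1/34 ≈ 0.029412
b = 5/7 (b = -1 + (-6*(-2 + 0))/7 = -1 + (-6*(-2))/7 = -1 + (1/7)*12 = -1 + 12/7 = 5/7 ≈ 0.71429)
(54 - W)*81 + b = (54 - 1*1/34)*81 + 5/7 = (54 - 1/34)*81 + 5/7 = (1835/34)*81 + 5/7 = 148635/34 + 5/7 = 1040615/238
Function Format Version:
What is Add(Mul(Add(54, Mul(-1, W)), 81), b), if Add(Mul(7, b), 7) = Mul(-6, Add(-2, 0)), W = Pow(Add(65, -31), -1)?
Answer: Rational(1040615, 238) ≈ 4372.3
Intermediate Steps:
W = Rational(1, 34) (W = Pow(34, -1) = Rational(1, 34) ≈ 0.029412)
b = Rational(5, 7) (b = Add(-1, Mul(Rational(1, 7), Mul(-6, Add(-2, 0)))) = Add(-1, Mul(Rational(1, 7), Mul(-6, -2))) = Add(-1, Mul(Rational(1, 7), 12)) = Add(-1, Rational(12, 7)) = Rational(5, 7) ≈ 0.71429)
Add(Mul(Add(54, Mul(-1, W)), 81), b) = Add(Mul(Add(54, Mul(-1, Rational(1, 34))), 81), Rational(5, 7)) = Add(Mul(Add(54, Rational(-1, 34)), 81), Rational(5, 7)) = Add(Mul(Rational(1835, 34), 81), Rational(5, 7)) = Add(Rational(148635, 34), Rational(5, 7)) = Rational(1040615, 238)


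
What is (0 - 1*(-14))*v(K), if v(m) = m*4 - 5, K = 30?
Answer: 1610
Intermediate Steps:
v(m) = -5 + 4*m (v(m) = 4*m - 5 = -5 + 4*m)
(0 - 1*(-14))*v(K) = (0 - 1*(-14))*(-5 + 4*30) = (0 + 14)*(-5 + 120) = 14*115 = 1610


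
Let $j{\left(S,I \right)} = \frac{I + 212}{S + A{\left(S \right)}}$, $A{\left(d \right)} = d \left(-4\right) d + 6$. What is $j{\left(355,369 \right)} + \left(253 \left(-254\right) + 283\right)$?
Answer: $- \frac{32228718062}{503739} \approx -63979.0$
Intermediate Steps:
$A{\left(d \right)} = 6 - 4 d^{2}$ ($A{\left(d \right)} = - 4 d d + 6 = - 4 d^{2} + 6 = 6 - 4 d^{2}$)
$j{\left(S,I \right)} = \frac{212 + I}{6 + S - 4 S^{2}}$ ($j{\left(S,I \right)} = \frac{I + 212}{S - \left(-6 + 4 S^{2}\right)} = \frac{212 + I}{6 + S - 4 S^{2}}$)
$j{\left(355,369 \right)} + \left(253 \left(-254\right) + 283\right) = \frac{212 + 369}{6 + 355 - 4 \cdot 355^{2}} + \left(253 \left(-254\right) + 283\right) = \frac{1}{6 + 355 - 504100} \cdot 581 + \left(-64262 + 283\right) = \frac{1}{6 + 355 - 504100} \cdot 581 - 63979 = \frac{1}{-503739} \cdot 581 - 63979 = \left(- \frac{1}{503739}\right) 581 - 63979 = - \frac{581}{503739} - 63979 = - \frac{32228718062}{503739}$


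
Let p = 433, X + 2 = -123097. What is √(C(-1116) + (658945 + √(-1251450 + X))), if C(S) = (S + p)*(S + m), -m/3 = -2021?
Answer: √(-2719856 + I*√1374549) ≈ 0.355 + 1649.2*I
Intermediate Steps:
X = -123099 (X = -2 - 123097 = -123099)
m = 6063 (m = -3*(-2021) = 6063)
C(S) = (433 + S)*(6063 + S) (C(S) = (S + 433)*(S + 6063) = (433 + S)*(6063 + S))
√(C(-1116) + (658945 + √(-1251450 + X))) = √((2625279 + (-1116)² + 6496*(-1116)) + (658945 + √(-1251450 - 123099))) = √((2625279 + 1245456 - 7249536) + (658945 + √(-1374549))) = √(-3378801 + (658945 + I*√1374549)) = √(-2719856 + I*√1374549)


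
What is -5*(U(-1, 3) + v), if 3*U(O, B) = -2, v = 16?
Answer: -230/3 ≈ -76.667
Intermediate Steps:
U(O, B) = -⅔ (U(O, B) = (⅓)*(-2) = -⅔)
-5*(U(-1, 3) + v) = -5*(-⅔ + 16) = -5*46/3 = -230/3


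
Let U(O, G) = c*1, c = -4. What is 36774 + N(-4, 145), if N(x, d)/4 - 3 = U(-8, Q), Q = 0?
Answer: 36770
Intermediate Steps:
U(O, G) = -4 (U(O, G) = -4*1 = -4)
N(x, d) = -4 (N(x, d) = 12 + 4*(-4) = 12 - 16 = -4)
36774 + N(-4, 145) = 36774 - 4 = 36770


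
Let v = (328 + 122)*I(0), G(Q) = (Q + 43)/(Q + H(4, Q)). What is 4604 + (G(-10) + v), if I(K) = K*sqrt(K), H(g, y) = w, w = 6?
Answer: 18383/4 ≈ 4595.8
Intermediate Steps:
H(g, y) = 6
I(K) = K**(3/2)
G(Q) = (43 + Q)/(6 + Q) (G(Q) = (Q + 43)/(Q + 6) = (43 + Q)/(6 + Q))
v = 0 (v = (328 + 122)*0**(3/2) = 450*0 = 0)
4604 + (G(-10) + v) = 4604 + ((43 - 10)/(6 - 10) + 0) = 4604 + (33/(-4) + 0) = 4604 + (-1/4*33 + 0) = 4604 + (-33/4 + 0) = 4604 - 33/4 = 18383/4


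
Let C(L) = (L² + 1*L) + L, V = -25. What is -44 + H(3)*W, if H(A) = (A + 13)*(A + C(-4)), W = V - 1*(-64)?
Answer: 6820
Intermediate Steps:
W = 39 (W = -25 - 1*(-64) = -25 + 64 = 39)
C(L) = L² + 2*L (C(L) = (L² + L) + L = (L + L²) + L = L² + 2*L)
H(A) = (8 + A)*(13 + A) (H(A) = (A + 13)*(A - 4*(2 - 4)) = (13 + A)*(A - 4*(-2)) = (13 + A)*(A + 8) = (13 + A)*(8 + A) = (8 + A)*(13 + A))
-44 + H(3)*W = -44 + (104 + 3² + 21*3)*39 = -44 + (104 + 9 + 63)*39 = -44 + 176*39 = -44 + 6864 = 6820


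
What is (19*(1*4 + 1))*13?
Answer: 1235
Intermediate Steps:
(19*(1*4 + 1))*13 = (19*(4 + 1))*13 = (19*5)*13 = 95*13 = 1235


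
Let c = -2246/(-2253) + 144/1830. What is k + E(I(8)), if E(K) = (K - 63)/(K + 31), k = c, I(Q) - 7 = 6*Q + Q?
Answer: 739102/687165 ≈ 1.0756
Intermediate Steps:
I(Q) = 7 + 7*Q (I(Q) = 7 + (6*Q + Q) = 7 + 7*Q)
c = 739102/687165 (c = -2246*(-1/2253) + 144*(1/1830) = 2246/2253 + 24/305 = 739102/687165 ≈ 1.0756)
k = 739102/687165 ≈ 1.0756
E(K) = (-63 + K)/(31 + K)
k + E(I(8)) = 739102/687165 + (-63 + (7 + 7*8))/(31 + (7 + 7*8)) = 739102/687165 + (-63 + (7 + 56))/(31 + (7 + 56)) = 739102/687165 + (-63 + 63)/(31 + 63) = 739102/687165 + 0/94 = 739102/687165 + (1/94)*0 = 739102/687165 + 0 = 739102/687165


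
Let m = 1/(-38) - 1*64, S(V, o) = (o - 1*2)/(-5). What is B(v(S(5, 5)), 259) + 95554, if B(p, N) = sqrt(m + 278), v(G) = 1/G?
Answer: 95554 + sqrt(308978)/38 ≈ 95569.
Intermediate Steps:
S(V, o) = 2/5 - o/5 (S(V, o) = (o - 2)*(-1/5) = (-2 + o)*(-1/5) = 2/5 - o/5)
m = -2433/38 (m = -1/38 - 64 = -2433/38 ≈ -64.026)
B(p, N) = sqrt(308978)/38 (B(p, N) = sqrt(-2433/38 + 278) = sqrt(8131/38) = sqrt(308978)/38)
B(v(S(5, 5)), 259) + 95554 = sqrt(308978)/38 + 95554 = 95554 + sqrt(308978)/38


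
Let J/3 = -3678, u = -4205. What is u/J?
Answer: 4205/11034 ≈ 0.38109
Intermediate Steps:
J = -11034 (J = 3*(-3678) = -11034)
u/J = -4205/(-11034) = -4205*(-1/11034) = 4205/11034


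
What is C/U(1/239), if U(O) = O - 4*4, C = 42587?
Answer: -10178293/3823 ≈ -2662.4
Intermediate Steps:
U(O) = -16 + O (U(O) = O - 16 = -16 + O)
C/U(1/239) = 42587/(-16 + 1/239) = 42587/(-3823/239) = 42587*(-239/3823) = -10178293/3823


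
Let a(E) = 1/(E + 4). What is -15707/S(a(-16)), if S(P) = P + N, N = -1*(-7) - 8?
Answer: 188484/13 ≈ 14499.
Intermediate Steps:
N = -1 (N = 7 - 8 = -1)
a(E) = 1/(4 + E)
S(P) = -1 + P (S(P) = P - 1 = -1 + P)
-15707/S(a(-16)) = -15707/(-1 + 1/(4 - 16)) = -15707/(-1 + 1/(-12)) = -15707/(-1 - 1/12) = -15707/(-13/12) = -15707*(-12/13) = 188484/13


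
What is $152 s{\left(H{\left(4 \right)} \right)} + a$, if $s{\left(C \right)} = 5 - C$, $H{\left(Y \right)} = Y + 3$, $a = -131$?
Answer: $-435$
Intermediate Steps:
$H{\left(Y \right)} = 3 + Y$
$152 s{\left(H{\left(4 \right)} \right)} + a = 152 \left(5 - \left(3 + 4\right)\right) - 131 = 152 \left(5 - 7\right) - 131 = 152 \left(-2\right) - 131 = -304 - 131 = -435$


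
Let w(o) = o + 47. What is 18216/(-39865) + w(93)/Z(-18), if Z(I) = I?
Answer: -2954494/358785 ≈ -8.2347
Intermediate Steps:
w(o) = 47 + o
18216/(-39865) + w(93)/Z(-18) = 18216/(-39865) + (47 + 93)/(-18) = 18216*(-1/39865) + 140*(-1/18) = -18216/39865 - 70/9 = -2954494/358785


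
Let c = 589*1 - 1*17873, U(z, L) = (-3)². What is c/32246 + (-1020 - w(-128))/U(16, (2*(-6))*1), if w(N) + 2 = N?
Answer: -14427248/145107 ≈ -99.425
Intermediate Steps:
U(z, L) = 9
w(N) = -2 + N
c = -17284 (c = 589 - 17873 = -17284)
c/32246 + (-1020 - w(-128))/U(16, (2*(-6))*1) = -17284/32246 + (-1020 - (-2 - 128))/9 = -17284*1/32246 + (-1020 - 1*(-130))*(⅑) = -8642/16123 + (-1020 + 130)*(⅑) = -8642/16123 - 890*⅑ = -8642/16123 - 890/9 = -14427248/145107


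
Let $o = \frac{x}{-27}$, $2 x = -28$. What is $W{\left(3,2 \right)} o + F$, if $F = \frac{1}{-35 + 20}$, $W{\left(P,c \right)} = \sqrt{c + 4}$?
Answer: $- \frac{1}{15} + \frac{14 \sqrt{6}}{27} \approx 1.2034$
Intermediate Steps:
$x = -14$ ($x = \frac{1}{2} \left(-28\right) = -14$)
$W{\left(P,c \right)} = \sqrt{4 + c}$
$F = - \frac{1}{15}$ ($F = \frac{1}{-15} = - \frac{1}{15} \approx -0.066667$)
$o = \frac{14}{27}$ ($o = - \frac{14}{-27} = \left(-14\right) \left(- \frac{1}{27}\right) = \frac{14}{27} \approx 0.51852$)
$W{\left(3,2 \right)} o + F = \sqrt{4 + 2} \cdot \frac{14}{27} - \frac{1}{15} = \sqrt{6} \cdot \frac{14}{27} - \frac{1}{15} = \frac{14 \sqrt{6}}{27} - \frac{1}{15} = - \frac{1}{15} + \frac{14 \sqrt{6}}{27}$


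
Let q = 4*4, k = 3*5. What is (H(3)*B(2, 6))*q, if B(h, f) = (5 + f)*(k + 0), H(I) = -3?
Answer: -7920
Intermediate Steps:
k = 15
q = 16
B(h, f) = 75 + 15*f (B(h, f) = (5 + f)*(15 + 0) = (5 + f)*15 = 75 + 15*f)
(H(3)*B(2, 6))*q = -3*(75 + 15*6)*16 = -3*(75 + 90)*16 = -3*165*16 = -495*16 = -7920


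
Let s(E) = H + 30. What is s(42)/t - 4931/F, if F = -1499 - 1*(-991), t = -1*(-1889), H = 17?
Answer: 9338535/959612 ≈ 9.7316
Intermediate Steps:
t = 1889
s(E) = 47 (s(E) = 17 + 30 = 47)
F = -508 (F = -1499 + 991 = -508)
s(42)/t - 4931/F = 47/1889 - 4931/(-508) = 47*(1/1889) - 4931*(-1/508) = 47/1889 + 4931/508 = 9338535/959612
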